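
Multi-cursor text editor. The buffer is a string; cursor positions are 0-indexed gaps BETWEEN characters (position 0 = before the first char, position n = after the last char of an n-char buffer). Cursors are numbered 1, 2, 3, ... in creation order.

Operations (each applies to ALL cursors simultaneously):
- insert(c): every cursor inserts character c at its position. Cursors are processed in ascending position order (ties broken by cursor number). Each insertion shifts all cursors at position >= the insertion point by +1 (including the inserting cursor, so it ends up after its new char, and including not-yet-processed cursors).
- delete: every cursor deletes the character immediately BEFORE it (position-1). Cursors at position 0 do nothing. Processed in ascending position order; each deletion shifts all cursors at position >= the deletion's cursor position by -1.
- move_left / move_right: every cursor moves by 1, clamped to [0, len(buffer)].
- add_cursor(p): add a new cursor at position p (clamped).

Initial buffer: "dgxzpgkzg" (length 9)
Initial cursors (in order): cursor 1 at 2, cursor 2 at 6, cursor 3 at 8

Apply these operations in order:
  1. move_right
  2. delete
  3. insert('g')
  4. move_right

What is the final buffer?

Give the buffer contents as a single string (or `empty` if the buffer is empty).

Answer: dggzpggzg

Derivation:
After op 1 (move_right): buffer="dgxzpgkzg" (len 9), cursors c1@3 c2@7 c3@9, authorship .........
After op 2 (delete): buffer="dgzpgz" (len 6), cursors c1@2 c2@5 c3@6, authorship ......
After op 3 (insert('g')): buffer="dggzpggzg" (len 9), cursors c1@3 c2@7 c3@9, authorship ..1...2.3
After op 4 (move_right): buffer="dggzpggzg" (len 9), cursors c1@4 c2@8 c3@9, authorship ..1...2.3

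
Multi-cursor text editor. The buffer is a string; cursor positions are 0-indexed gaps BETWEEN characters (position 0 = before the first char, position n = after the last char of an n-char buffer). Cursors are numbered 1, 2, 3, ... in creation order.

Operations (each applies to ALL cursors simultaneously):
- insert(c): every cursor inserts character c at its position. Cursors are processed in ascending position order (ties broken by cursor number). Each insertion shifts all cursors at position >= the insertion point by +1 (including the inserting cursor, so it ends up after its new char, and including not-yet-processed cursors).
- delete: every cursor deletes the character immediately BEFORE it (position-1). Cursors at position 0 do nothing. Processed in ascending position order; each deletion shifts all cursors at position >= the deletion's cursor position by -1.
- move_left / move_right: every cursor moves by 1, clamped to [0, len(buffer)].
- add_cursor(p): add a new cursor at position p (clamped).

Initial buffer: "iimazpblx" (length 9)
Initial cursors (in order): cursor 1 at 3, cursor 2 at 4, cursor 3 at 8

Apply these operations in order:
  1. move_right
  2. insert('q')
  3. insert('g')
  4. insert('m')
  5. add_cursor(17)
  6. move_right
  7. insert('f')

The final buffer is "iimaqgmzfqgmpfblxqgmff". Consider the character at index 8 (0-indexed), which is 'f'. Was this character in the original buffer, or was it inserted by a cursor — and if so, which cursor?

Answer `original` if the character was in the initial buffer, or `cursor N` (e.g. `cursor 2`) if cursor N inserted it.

After op 1 (move_right): buffer="iimazpblx" (len 9), cursors c1@4 c2@5 c3@9, authorship .........
After op 2 (insert('q')): buffer="iimaqzqpblxq" (len 12), cursors c1@5 c2@7 c3@12, authorship ....1.2....3
After op 3 (insert('g')): buffer="iimaqgzqgpblxqg" (len 15), cursors c1@6 c2@9 c3@15, authorship ....11.22....33
After op 4 (insert('m')): buffer="iimaqgmzqgmpblxqgm" (len 18), cursors c1@7 c2@11 c3@18, authorship ....111.222....333
After op 5 (add_cursor(17)): buffer="iimaqgmzqgmpblxqgm" (len 18), cursors c1@7 c2@11 c4@17 c3@18, authorship ....111.222....333
After op 6 (move_right): buffer="iimaqgmzqgmpblxqgm" (len 18), cursors c1@8 c2@12 c3@18 c4@18, authorship ....111.222....333
After op 7 (insert('f')): buffer="iimaqgmzfqgmpfblxqgmff" (len 22), cursors c1@9 c2@14 c3@22 c4@22, authorship ....111.1222.2...33334
Authorship (.=original, N=cursor N): . . . . 1 1 1 . 1 2 2 2 . 2 . . . 3 3 3 3 4
Index 8: author = 1

Answer: cursor 1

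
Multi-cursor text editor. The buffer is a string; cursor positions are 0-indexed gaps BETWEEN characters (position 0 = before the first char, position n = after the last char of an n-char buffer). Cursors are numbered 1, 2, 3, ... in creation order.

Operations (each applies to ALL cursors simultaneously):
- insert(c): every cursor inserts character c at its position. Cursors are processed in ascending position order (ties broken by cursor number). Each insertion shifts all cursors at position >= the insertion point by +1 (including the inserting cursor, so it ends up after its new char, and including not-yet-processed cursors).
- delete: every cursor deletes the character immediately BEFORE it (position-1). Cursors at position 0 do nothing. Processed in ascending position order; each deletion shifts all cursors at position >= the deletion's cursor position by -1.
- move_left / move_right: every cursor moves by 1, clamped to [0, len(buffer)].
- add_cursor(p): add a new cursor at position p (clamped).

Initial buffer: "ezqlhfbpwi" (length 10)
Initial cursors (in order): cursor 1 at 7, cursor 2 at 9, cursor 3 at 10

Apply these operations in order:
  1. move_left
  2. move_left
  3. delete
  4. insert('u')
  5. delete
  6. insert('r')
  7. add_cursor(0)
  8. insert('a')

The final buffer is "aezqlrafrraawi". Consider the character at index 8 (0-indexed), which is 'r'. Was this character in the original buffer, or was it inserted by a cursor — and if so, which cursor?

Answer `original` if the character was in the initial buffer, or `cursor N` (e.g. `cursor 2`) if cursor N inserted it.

After op 1 (move_left): buffer="ezqlhfbpwi" (len 10), cursors c1@6 c2@8 c3@9, authorship ..........
After op 2 (move_left): buffer="ezqlhfbpwi" (len 10), cursors c1@5 c2@7 c3@8, authorship ..........
After op 3 (delete): buffer="ezqlfwi" (len 7), cursors c1@4 c2@5 c3@5, authorship .......
After op 4 (insert('u')): buffer="ezqlufuuwi" (len 10), cursors c1@5 c2@8 c3@8, authorship ....1.23..
After op 5 (delete): buffer="ezqlfwi" (len 7), cursors c1@4 c2@5 c3@5, authorship .......
After op 6 (insert('r')): buffer="ezqlrfrrwi" (len 10), cursors c1@5 c2@8 c3@8, authorship ....1.23..
After op 7 (add_cursor(0)): buffer="ezqlrfrrwi" (len 10), cursors c4@0 c1@5 c2@8 c3@8, authorship ....1.23..
After op 8 (insert('a')): buffer="aezqlrafrraawi" (len 14), cursors c4@1 c1@7 c2@12 c3@12, authorship 4....11.2323..
Authorship (.=original, N=cursor N): 4 . . . . 1 1 . 2 3 2 3 . .
Index 8: author = 2

Answer: cursor 2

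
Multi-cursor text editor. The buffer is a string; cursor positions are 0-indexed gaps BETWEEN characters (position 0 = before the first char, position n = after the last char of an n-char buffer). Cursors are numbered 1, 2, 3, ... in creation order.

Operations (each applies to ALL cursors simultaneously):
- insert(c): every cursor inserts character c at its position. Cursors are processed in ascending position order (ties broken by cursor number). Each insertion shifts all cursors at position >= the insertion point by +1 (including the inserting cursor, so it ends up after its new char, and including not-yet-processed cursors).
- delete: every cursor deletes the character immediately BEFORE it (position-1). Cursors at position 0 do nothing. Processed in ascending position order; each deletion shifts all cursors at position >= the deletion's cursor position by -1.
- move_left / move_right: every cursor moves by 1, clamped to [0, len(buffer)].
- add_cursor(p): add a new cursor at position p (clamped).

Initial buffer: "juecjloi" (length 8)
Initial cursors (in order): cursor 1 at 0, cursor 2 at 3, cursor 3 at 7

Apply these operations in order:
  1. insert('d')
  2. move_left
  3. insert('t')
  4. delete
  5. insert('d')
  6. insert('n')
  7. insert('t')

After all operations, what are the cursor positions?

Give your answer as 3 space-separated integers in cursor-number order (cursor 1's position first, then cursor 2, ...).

After op 1 (insert('d')): buffer="djuedcjlodi" (len 11), cursors c1@1 c2@5 c3@10, authorship 1...2....3.
After op 2 (move_left): buffer="djuedcjlodi" (len 11), cursors c1@0 c2@4 c3@9, authorship 1...2....3.
After op 3 (insert('t')): buffer="tdjuetdcjlotdi" (len 14), cursors c1@1 c2@6 c3@12, authorship 11...22....33.
After op 4 (delete): buffer="djuedcjlodi" (len 11), cursors c1@0 c2@4 c3@9, authorship 1...2....3.
After op 5 (insert('d')): buffer="ddjueddcjloddi" (len 14), cursors c1@1 c2@6 c3@12, authorship 11...22....33.
After op 6 (insert('n')): buffer="dndjuedndcjlodndi" (len 17), cursors c1@2 c2@8 c3@15, authorship 111...222....333.
After op 7 (insert('t')): buffer="dntdjuedntdcjlodntdi" (len 20), cursors c1@3 c2@10 c3@18, authorship 1111...2222....3333.

Answer: 3 10 18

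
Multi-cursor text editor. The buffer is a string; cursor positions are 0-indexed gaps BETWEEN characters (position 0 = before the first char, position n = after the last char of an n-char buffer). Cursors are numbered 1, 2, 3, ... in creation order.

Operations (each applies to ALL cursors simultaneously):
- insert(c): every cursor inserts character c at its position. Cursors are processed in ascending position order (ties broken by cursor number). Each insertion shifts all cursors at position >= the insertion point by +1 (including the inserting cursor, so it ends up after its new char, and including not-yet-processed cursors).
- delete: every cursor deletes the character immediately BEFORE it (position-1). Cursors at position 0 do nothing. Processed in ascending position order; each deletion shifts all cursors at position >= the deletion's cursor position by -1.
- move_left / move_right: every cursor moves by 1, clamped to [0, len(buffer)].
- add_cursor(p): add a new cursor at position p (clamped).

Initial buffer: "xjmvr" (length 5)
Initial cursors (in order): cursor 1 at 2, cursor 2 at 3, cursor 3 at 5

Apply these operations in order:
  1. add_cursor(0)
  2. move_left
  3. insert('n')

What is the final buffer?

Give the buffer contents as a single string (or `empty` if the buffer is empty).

Answer: nxnjnmvnr

Derivation:
After op 1 (add_cursor(0)): buffer="xjmvr" (len 5), cursors c4@0 c1@2 c2@3 c3@5, authorship .....
After op 2 (move_left): buffer="xjmvr" (len 5), cursors c4@0 c1@1 c2@2 c3@4, authorship .....
After op 3 (insert('n')): buffer="nxnjnmvnr" (len 9), cursors c4@1 c1@3 c2@5 c3@8, authorship 4.1.2..3.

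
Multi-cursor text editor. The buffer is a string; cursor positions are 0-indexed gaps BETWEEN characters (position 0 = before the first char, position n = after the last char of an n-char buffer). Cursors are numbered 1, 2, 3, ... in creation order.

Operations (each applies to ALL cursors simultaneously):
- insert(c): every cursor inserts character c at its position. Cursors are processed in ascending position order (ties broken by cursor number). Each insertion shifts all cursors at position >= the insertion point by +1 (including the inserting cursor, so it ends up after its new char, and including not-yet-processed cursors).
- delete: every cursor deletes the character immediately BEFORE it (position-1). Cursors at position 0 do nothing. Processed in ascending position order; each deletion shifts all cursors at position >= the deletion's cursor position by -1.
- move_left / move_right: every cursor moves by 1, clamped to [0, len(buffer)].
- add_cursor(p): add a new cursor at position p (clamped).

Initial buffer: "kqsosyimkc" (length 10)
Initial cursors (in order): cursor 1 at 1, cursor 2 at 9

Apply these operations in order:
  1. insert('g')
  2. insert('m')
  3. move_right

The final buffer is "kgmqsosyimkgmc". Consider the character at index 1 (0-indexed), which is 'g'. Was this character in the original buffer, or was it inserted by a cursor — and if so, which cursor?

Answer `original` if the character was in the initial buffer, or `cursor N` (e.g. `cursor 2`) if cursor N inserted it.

Answer: cursor 1

Derivation:
After op 1 (insert('g')): buffer="kgqsosyimkgc" (len 12), cursors c1@2 c2@11, authorship .1........2.
After op 2 (insert('m')): buffer="kgmqsosyimkgmc" (len 14), cursors c1@3 c2@13, authorship .11........22.
After op 3 (move_right): buffer="kgmqsosyimkgmc" (len 14), cursors c1@4 c2@14, authorship .11........22.
Authorship (.=original, N=cursor N): . 1 1 . . . . . . . . 2 2 .
Index 1: author = 1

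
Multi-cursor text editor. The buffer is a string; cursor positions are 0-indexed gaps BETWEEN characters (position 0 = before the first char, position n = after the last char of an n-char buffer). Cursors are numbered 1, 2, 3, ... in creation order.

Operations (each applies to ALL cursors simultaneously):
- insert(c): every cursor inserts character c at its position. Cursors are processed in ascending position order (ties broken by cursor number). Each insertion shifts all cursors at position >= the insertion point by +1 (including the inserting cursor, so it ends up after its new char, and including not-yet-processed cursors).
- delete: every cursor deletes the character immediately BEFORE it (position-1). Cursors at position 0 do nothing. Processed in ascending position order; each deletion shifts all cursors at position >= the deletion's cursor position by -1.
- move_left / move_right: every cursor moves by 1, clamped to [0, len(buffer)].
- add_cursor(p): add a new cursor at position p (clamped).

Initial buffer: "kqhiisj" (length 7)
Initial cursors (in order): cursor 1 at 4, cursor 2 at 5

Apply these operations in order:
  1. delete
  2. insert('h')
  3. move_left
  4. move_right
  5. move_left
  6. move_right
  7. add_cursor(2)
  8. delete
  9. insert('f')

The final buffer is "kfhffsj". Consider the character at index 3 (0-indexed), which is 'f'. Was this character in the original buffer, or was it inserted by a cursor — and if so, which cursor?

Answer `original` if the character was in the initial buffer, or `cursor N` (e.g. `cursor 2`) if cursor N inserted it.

After op 1 (delete): buffer="kqhsj" (len 5), cursors c1@3 c2@3, authorship .....
After op 2 (insert('h')): buffer="kqhhhsj" (len 7), cursors c1@5 c2@5, authorship ...12..
After op 3 (move_left): buffer="kqhhhsj" (len 7), cursors c1@4 c2@4, authorship ...12..
After op 4 (move_right): buffer="kqhhhsj" (len 7), cursors c1@5 c2@5, authorship ...12..
After op 5 (move_left): buffer="kqhhhsj" (len 7), cursors c1@4 c2@4, authorship ...12..
After op 6 (move_right): buffer="kqhhhsj" (len 7), cursors c1@5 c2@5, authorship ...12..
After op 7 (add_cursor(2)): buffer="kqhhhsj" (len 7), cursors c3@2 c1@5 c2@5, authorship ...12..
After op 8 (delete): buffer="khsj" (len 4), cursors c3@1 c1@2 c2@2, authorship ....
After op 9 (insert('f')): buffer="kfhffsj" (len 7), cursors c3@2 c1@5 c2@5, authorship .3.12..
Authorship (.=original, N=cursor N): . 3 . 1 2 . .
Index 3: author = 1

Answer: cursor 1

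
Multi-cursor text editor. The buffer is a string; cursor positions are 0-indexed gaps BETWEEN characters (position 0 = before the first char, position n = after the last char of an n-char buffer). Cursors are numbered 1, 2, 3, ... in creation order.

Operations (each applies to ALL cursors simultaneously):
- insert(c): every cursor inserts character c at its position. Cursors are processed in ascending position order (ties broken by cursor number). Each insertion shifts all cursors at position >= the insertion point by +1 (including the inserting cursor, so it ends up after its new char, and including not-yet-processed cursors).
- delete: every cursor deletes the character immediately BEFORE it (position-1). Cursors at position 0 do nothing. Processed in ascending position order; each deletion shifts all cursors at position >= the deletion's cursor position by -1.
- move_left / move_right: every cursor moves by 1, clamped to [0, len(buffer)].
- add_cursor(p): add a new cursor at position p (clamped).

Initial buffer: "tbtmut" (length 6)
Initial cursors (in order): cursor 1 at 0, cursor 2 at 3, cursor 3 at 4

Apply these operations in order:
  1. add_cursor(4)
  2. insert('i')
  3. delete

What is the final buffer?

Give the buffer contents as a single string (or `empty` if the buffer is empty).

Answer: tbtmut

Derivation:
After op 1 (add_cursor(4)): buffer="tbtmut" (len 6), cursors c1@0 c2@3 c3@4 c4@4, authorship ......
After op 2 (insert('i')): buffer="itbtimiiut" (len 10), cursors c1@1 c2@5 c3@8 c4@8, authorship 1...2.34..
After op 3 (delete): buffer="tbtmut" (len 6), cursors c1@0 c2@3 c3@4 c4@4, authorship ......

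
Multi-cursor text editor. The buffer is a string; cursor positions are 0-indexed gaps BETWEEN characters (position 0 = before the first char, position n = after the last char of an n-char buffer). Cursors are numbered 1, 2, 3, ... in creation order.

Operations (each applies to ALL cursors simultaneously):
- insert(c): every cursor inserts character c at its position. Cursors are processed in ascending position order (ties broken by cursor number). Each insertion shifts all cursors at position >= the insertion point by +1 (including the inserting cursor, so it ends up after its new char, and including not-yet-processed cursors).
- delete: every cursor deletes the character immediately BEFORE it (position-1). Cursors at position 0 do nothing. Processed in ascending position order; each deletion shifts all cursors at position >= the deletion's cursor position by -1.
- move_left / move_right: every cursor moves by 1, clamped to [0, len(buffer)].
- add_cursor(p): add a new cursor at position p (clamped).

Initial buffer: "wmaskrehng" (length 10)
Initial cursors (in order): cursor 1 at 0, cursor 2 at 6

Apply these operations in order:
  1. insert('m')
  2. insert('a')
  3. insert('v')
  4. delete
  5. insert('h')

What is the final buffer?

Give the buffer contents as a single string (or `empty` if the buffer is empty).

Answer: mahwmaskrmahehng

Derivation:
After op 1 (insert('m')): buffer="mwmaskrmehng" (len 12), cursors c1@1 c2@8, authorship 1......2....
After op 2 (insert('a')): buffer="mawmaskrmaehng" (len 14), cursors c1@2 c2@10, authorship 11......22....
After op 3 (insert('v')): buffer="mavwmaskrmavehng" (len 16), cursors c1@3 c2@12, authorship 111......222....
After op 4 (delete): buffer="mawmaskrmaehng" (len 14), cursors c1@2 c2@10, authorship 11......22....
After op 5 (insert('h')): buffer="mahwmaskrmahehng" (len 16), cursors c1@3 c2@12, authorship 111......222....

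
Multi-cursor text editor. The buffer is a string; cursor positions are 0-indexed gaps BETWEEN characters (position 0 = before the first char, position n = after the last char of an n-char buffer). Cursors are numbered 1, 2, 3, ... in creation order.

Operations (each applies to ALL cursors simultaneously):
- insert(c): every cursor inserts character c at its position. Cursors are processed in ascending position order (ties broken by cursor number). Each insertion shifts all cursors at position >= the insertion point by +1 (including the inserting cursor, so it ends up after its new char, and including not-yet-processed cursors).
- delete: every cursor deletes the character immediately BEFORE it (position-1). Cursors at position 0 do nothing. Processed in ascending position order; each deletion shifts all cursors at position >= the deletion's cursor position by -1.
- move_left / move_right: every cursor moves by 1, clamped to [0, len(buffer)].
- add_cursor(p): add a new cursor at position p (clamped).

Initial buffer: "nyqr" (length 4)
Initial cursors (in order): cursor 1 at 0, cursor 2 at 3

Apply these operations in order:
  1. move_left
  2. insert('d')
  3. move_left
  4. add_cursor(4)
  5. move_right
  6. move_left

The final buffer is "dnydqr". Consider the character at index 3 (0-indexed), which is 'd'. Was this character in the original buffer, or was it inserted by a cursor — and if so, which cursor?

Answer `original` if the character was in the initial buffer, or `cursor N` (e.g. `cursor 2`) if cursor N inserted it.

After op 1 (move_left): buffer="nyqr" (len 4), cursors c1@0 c2@2, authorship ....
After op 2 (insert('d')): buffer="dnydqr" (len 6), cursors c1@1 c2@4, authorship 1..2..
After op 3 (move_left): buffer="dnydqr" (len 6), cursors c1@0 c2@3, authorship 1..2..
After op 4 (add_cursor(4)): buffer="dnydqr" (len 6), cursors c1@0 c2@3 c3@4, authorship 1..2..
After op 5 (move_right): buffer="dnydqr" (len 6), cursors c1@1 c2@4 c3@5, authorship 1..2..
After op 6 (move_left): buffer="dnydqr" (len 6), cursors c1@0 c2@3 c3@4, authorship 1..2..
Authorship (.=original, N=cursor N): 1 . . 2 . .
Index 3: author = 2

Answer: cursor 2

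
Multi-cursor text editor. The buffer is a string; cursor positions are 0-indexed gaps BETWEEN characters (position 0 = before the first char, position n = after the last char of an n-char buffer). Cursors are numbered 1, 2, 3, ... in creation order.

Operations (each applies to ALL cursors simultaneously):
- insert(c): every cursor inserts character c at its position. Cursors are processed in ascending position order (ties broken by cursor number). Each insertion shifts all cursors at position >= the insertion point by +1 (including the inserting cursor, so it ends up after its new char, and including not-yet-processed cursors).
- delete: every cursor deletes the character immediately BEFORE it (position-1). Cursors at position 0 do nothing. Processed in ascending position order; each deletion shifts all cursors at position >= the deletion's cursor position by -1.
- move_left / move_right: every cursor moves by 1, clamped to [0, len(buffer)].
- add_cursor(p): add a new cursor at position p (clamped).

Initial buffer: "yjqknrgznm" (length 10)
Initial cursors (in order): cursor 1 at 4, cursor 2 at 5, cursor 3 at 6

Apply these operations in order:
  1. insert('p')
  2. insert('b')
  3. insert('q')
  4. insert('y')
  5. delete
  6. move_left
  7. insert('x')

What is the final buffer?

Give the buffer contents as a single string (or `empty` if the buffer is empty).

Answer: yjqkpbxqnpbxqrpbxqgznm

Derivation:
After op 1 (insert('p')): buffer="yjqkpnprpgznm" (len 13), cursors c1@5 c2@7 c3@9, authorship ....1.2.3....
After op 2 (insert('b')): buffer="yjqkpbnpbrpbgznm" (len 16), cursors c1@6 c2@9 c3@12, authorship ....11.22.33....
After op 3 (insert('q')): buffer="yjqkpbqnpbqrpbqgznm" (len 19), cursors c1@7 c2@11 c3@15, authorship ....111.222.333....
After op 4 (insert('y')): buffer="yjqkpbqynpbqyrpbqygznm" (len 22), cursors c1@8 c2@13 c3@18, authorship ....1111.2222.3333....
After op 5 (delete): buffer="yjqkpbqnpbqrpbqgznm" (len 19), cursors c1@7 c2@11 c3@15, authorship ....111.222.333....
After op 6 (move_left): buffer="yjqkpbqnpbqrpbqgznm" (len 19), cursors c1@6 c2@10 c3@14, authorship ....111.222.333....
After op 7 (insert('x')): buffer="yjqkpbxqnpbxqrpbxqgznm" (len 22), cursors c1@7 c2@12 c3@17, authorship ....1111.2222.3333....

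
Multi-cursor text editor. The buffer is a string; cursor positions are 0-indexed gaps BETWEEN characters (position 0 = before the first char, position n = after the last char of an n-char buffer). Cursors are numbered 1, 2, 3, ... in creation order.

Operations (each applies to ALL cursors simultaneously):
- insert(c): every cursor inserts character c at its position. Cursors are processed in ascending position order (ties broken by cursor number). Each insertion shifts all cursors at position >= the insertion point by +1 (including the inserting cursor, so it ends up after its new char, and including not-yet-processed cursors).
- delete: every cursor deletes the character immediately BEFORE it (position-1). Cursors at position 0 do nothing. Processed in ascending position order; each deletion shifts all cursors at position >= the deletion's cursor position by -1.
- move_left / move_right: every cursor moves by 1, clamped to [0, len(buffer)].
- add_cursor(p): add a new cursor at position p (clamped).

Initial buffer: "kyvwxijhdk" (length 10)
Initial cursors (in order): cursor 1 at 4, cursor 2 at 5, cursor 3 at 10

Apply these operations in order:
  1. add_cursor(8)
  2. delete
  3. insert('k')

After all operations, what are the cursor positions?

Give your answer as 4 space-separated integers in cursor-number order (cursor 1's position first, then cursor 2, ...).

Answer: 5 5 10 8

Derivation:
After op 1 (add_cursor(8)): buffer="kyvwxijhdk" (len 10), cursors c1@4 c2@5 c4@8 c3@10, authorship ..........
After op 2 (delete): buffer="kyvijd" (len 6), cursors c1@3 c2@3 c4@5 c3@6, authorship ......
After op 3 (insert('k')): buffer="kyvkkijkdk" (len 10), cursors c1@5 c2@5 c4@8 c3@10, authorship ...12..4.3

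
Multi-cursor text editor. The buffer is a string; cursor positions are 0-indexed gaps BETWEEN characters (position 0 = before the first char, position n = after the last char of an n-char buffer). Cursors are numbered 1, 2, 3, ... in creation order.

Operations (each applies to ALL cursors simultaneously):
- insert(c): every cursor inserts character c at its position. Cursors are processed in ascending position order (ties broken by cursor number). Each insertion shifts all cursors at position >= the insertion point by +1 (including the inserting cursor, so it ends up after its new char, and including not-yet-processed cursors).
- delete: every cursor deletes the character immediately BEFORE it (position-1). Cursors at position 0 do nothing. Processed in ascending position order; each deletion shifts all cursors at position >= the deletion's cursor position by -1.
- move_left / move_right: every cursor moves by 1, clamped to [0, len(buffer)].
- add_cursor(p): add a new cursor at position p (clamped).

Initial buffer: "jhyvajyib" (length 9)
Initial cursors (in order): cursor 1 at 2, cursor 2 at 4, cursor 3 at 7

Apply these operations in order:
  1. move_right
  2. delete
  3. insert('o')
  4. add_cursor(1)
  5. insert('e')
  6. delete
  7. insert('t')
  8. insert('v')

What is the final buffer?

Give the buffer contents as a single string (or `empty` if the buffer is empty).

Answer: jtvhotvvotvjyotvb

Derivation:
After op 1 (move_right): buffer="jhyvajyib" (len 9), cursors c1@3 c2@5 c3@8, authorship .........
After op 2 (delete): buffer="jhvjyb" (len 6), cursors c1@2 c2@3 c3@5, authorship ......
After op 3 (insert('o')): buffer="jhovojyob" (len 9), cursors c1@3 c2@5 c3@8, authorship ..1.2..3.
After op 4 (add_cursor(1)): buffer="jhovojyob" (len 9), cursors c4@1 c1@3 c2@5 c3@8, authorship ..1.2..3.
After op 5 (insert('e')): buffer="jehoevoejyoeb" (len 13), cursors c4@2 c1@5 c2@8 c3@12, authorship .4.11.22..33.
After op 6 (delete): buffer="jhovojyob" (len 9), cursors c4@1 c1@3 c2@5 c3@8, authorship ..1.2..3.
After op 7 (insert('t')): buffer="jthotvotjyotb" (len 13), cursors c4@2 c1@5 c2@8 c3@12, authorship .4.11.22..33.
After op 8 (insert('v')): buffer="jtvhotvvotvjyotvb" (len 17), cursors c4@3 c1@7 c2@11 c3@16, authorship .44.111.222..333.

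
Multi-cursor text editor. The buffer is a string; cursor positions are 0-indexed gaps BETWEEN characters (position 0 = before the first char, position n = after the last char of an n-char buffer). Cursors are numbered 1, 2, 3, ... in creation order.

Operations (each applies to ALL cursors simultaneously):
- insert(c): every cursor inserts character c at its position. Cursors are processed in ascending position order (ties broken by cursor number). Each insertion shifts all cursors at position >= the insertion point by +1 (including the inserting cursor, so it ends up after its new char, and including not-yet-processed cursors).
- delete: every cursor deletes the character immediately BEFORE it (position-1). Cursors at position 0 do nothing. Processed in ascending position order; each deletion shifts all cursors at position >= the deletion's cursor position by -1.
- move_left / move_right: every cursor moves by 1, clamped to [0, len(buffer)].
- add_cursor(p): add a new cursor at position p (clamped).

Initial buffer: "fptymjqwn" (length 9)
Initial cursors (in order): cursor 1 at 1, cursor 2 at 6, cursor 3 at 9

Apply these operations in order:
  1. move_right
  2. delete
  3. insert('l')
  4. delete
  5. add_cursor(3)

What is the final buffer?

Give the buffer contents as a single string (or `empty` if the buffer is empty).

Answer: ftymjw

Derivation:
After op 1 (move_right): buffer="fptymjqwn" (len 9), cursors c1@2 c2@7 c3@9, authorship .........
After op 2 (delete): buffer="ftymjw" (len 6), cursors c1@1 c2@5 c3@6, authorship ......
After op 3 (insert('l')): buffer="fltymjlwl" (len 9), cursors c1@2 c2@7 c3@9, authorship .1....2.3
After op 4 (delete): buffer="ftymjw" (len 6), cursors c1@1 c2@5 c3@6, authorship ......
After op 5 (add_cursor(3)): buffer="ftymjw" (len 6), cursors c1@1 c4@3 c2@5 c3@6, authorship ......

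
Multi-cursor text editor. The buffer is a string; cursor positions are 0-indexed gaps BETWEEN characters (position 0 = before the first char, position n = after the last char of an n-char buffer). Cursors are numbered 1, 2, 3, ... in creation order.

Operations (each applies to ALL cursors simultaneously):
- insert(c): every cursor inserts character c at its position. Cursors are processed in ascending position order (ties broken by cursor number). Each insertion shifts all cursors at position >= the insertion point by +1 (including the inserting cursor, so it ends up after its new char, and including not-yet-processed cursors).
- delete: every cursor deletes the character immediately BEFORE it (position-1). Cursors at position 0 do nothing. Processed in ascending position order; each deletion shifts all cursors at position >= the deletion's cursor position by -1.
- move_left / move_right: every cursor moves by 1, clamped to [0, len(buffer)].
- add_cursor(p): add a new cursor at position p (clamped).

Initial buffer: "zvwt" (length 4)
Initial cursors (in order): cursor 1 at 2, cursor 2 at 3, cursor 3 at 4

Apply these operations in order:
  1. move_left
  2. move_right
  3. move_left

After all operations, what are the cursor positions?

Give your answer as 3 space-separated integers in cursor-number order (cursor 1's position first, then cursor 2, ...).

Answer: 1 2 3

Derivation:
After op 1 (move_left): buffer="zvwt" (len 4), cursors c1@1 c2@2 c3@3, authorship ....
After op 2 (move_right): buffer="zvwt" (len 4), cursors c1@2 c2@3 c3@4, authorship ....
After op 3 (move_left): buffer="zvwt" (len 4), cursors c1@1 c2@2 c3@3, authorship ....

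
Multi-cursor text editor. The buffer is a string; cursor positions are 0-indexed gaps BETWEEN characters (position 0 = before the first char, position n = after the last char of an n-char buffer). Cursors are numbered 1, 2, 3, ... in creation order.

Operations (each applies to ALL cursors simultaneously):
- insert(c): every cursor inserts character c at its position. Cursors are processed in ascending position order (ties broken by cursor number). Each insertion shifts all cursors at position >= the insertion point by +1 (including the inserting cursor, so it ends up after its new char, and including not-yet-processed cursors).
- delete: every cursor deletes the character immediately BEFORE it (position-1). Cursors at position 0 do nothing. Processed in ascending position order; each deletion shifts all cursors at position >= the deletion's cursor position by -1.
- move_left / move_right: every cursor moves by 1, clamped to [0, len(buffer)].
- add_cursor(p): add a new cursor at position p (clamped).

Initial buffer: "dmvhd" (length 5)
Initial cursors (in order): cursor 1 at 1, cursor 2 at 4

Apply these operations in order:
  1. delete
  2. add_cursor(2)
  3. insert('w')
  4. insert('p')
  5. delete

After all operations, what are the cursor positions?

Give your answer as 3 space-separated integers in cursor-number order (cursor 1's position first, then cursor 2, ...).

After op 1 (delete): buffer="mvd" (len 3), cursors c1@0 c2@2, authorship ...
After op 2 (add_cursor(2)): buffer="mvd" (len 3), cursors c1@0 c2@2 c3@2, authorship ...
After op 3 (insert('w')): buffer="wmvwwd" (len 6), cursors c1@1 c2@5 c3@5, authorship 1..23.
After op 4 (insert('p')): buffer="wpmvwwppd" (len 9), cursors c1@2 c2@8 c3@8, authorship 11..2323.
After op 5 (delete): buffer="wmvwwd" (len 6), cursors c1@1 c2@5 c3@5, authorship 1..23.

Answer: 1 5 5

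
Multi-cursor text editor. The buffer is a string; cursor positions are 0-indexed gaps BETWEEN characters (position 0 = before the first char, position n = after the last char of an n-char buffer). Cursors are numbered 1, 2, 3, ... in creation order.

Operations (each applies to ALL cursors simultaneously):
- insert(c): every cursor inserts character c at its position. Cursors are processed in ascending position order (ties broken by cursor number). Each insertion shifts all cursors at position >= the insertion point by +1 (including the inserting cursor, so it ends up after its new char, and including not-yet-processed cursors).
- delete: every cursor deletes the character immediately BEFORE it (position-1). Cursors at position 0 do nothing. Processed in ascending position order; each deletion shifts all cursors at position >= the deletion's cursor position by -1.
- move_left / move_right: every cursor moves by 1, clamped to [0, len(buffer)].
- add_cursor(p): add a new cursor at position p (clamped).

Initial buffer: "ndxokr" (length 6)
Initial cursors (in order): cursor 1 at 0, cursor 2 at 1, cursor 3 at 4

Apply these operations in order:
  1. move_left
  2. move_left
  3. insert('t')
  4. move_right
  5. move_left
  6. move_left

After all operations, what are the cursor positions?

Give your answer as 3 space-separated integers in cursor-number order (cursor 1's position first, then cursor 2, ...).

After op 1 (move_left): buffer="ndxokr" (len 6), cursors c1@0 c2@0 c3@3, authorship ......
After op 2 (move_left): buffer="ndxokr" (len 6), cursors c1@0 c2@0 c3@2, authorship ......
After op 3 (insert('t')): buffer="ttndtxokr" (len 9), cursors c1@2 c2@2 c3@5, authorship 12..3....
After op 4 (move_right): buffer="ttndtxokr" (len 9), cursors c1@3 c2@3 c3@6, authorship 12..3....
After op 5 (move_left): buffer="ttndtxokr" (len 9), cursors c1@2 c2@2 c3@5, authorship 12..3....
After op 6 (move_left): buffer="ttndtxokr" (len 9), cursors c1@1 c2@1 c3@4, authorship 12..3....

Answer: 1 1 4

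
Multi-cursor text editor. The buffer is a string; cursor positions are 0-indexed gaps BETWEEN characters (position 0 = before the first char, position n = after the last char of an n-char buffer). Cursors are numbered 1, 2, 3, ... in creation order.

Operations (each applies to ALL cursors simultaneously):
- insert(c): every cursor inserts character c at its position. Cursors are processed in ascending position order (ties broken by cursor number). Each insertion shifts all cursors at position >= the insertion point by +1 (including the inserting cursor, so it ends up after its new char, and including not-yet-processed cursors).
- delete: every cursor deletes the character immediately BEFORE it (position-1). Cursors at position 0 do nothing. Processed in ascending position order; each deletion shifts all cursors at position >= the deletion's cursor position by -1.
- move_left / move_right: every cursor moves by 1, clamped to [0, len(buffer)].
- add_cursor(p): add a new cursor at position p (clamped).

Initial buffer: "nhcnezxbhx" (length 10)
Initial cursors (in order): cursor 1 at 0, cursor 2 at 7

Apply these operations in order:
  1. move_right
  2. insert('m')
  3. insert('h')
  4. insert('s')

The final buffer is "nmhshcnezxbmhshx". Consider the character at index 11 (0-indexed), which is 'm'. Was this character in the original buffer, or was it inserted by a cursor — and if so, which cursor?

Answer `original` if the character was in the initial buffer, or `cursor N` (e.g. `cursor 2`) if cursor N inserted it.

Answer: cursor 2

Derivation:
After op 1 (move_right): buffer="nhcnezxbhx" (len 10), cursors c1@1 c2@8, authorship ..........
After op 2 (insert('m')): buffer="nmhcnezxbmhx" (len 12), cursors c1@2 c2@10, authorship .1.......2..
After op 3 (insert('h')): buffer="nmhhcnezxbmhhx" (len 14), cursors c1@3 c2@12, authorship .11.......22..
After op 4 (insert('s')): buffer="nmhshcnezxbmhshx" (len 16), cursors c1@4 c2@14, authorship .111.......222..
Authorship (.=original, N=cursor N): . 1 1 1 . . . . . . . 2 2 2 . .
Index 11: author = 2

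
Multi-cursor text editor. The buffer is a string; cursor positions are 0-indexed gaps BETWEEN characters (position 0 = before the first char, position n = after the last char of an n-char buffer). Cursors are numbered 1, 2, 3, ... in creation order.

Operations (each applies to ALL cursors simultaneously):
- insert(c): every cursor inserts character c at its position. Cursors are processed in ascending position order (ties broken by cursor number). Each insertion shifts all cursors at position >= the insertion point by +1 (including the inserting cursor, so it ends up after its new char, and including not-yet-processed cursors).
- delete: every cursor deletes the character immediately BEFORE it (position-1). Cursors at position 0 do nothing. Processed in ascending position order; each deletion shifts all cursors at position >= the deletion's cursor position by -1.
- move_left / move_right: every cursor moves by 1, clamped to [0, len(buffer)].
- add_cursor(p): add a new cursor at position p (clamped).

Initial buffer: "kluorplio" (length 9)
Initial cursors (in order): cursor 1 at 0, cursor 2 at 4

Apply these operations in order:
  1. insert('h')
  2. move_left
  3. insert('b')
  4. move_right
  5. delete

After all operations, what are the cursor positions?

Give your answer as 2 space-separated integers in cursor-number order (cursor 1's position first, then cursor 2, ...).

Answer: 1 6

Derivation:
After op 1 (insert('h')): buffer="hkluohrplio" (len 11), cursors c1@1 c2@6, authorship 1....2.....
After op 2 (move_left): buffer="hkluohrplio" (len 11), cursors c1@0 c2@5, authorship 1....2.....
After op 3 (insert('b')): buffer="bhkluobhrplio" (len 13), cursors c1@1 c2@7, authorship 11....22.....
After op 4 (move_right): buffer="bhkluobhrplio" (len 13), cursors c1@2 c2@8, authorship 11....22.....
After op 5 (delete): buffer="bkluobrplio" (len 11), cursors c1@1 c2@6, authorship 1....2.....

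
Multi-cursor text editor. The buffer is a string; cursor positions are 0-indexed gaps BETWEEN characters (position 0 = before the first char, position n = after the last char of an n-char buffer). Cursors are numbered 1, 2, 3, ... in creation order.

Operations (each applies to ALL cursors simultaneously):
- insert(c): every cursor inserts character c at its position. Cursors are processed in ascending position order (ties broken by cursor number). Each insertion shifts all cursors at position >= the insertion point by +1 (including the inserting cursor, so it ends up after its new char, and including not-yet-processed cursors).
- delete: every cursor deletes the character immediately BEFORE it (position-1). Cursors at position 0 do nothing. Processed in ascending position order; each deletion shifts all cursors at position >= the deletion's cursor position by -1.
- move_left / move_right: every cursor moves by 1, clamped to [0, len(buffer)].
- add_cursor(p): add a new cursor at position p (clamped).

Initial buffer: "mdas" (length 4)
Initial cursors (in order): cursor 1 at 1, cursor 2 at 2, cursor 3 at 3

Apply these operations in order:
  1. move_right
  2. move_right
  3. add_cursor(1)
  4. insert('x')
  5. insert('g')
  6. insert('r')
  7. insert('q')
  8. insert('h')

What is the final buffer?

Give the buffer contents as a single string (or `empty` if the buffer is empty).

Answer: mxgrqhdaxgrqhsxxggrrqqhh

Derivation:
After op 1 (move_right): buffer="mdas" (len 4), cursors c1@2 c2@3 c3@4, authorship ....
After op 2 (move_right): buffer="mdas" (len 4), cursors c1@3 c2@4 c3@4, authorship ....
After op 3 (add_cursor(1)): buffer="mdas" (len 4), cursors c4@1 c1@3 c2@4 c3@4, authorship ....
After op 4 (insert('x')): buffer="mxdaxsxx" (len 8), cursors c4@2 c1@5 c2@8 c3@8, authorship .4..1.23
After op 5 (insert('g')): buffer="mxgdaxgsxxgg" (len 12), cursors c4@3 c1@7 c2@12 c3@12, authorship .44..11.2323
After op 6 (insert('r')): buffer="mxgrdaxgrsxxggrr" (len 16), cursors c4@4 c1@9 c2@16 c3@16, authorship .444..111.232323
After op 7 (insert('q')): buffer="mxgrqdaxgrqsxxggrrqq" (len 20), cursors c4@5 c1@11 c2@20 c3@20, authorship .4444..1111.23232323
After op 8 (insert('h')): buffer="mxgrqhdaxgrqhsxxggrrqqhh" (len 24), cursors c4@6 c1@13 c2@24 c3@24, authorship .44444..11111.2323232323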